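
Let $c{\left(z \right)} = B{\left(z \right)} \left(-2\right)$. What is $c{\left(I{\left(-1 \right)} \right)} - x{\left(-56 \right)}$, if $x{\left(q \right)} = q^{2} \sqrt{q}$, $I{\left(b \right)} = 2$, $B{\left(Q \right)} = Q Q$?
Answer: $-8 - 6272 i \sqrt{14} \approx -8.0 - 23468.0 i$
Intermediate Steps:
$B{\left(Q \right)} = Q^{2}$
$c{\left(z \right)} = - 2 z^{2}$ ($c{\left(z \right)} = z^{2} \left(-2\right) = - 2 z^{2}$)
$x{\left(q \right)} = q^{\frac{5}{2}}$
$c{\left(I{\left(-1 \right)} \right)} - x{\left(-56 \right)} = - 2 \cdot 2^{2} - \left(-56\right)^{\frac{5}{2}} = \left(-2\right) 4 - 6272 i \sqrt{14} = -8 - 6272 i \sqrt{14}$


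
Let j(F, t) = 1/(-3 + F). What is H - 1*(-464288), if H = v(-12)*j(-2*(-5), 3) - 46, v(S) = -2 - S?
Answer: 3249704/7 ≈ 4.6424e+5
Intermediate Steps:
H = -312/7 (H = (-2 - 1*(-12))/(-3 - 2*(-5)) - 46 = (-2 + 12)/(-3 + 10) - 46 = 10/7 - 46 = -312/7 ≈ -44.571)
H - 1*(-464288) = -312/7 - 1*(-464288) = -312/7 + 464288 = 3249704/7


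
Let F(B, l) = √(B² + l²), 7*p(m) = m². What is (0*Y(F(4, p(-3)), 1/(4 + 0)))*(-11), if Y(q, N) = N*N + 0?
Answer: 0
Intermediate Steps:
p(m) = m²/7
Y(q, N) = N² (Y(q, N) = N² + 0 = N²)
(0*Y(F(4, p(-3)), 1/(4 + 0)))*(-11) = (0*(1/(4 + 0))²)*(-11) = (0*(1/4)²)*(-11) = (0*(¼)²)*(-11) = (0*(1/16))*(-11) = 0*(-11) = 0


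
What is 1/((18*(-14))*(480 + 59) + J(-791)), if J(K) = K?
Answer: -1/136619 ≈ -7.3196e-6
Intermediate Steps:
1/((18*(-14))*(480 + 59) + J(-791)) = 1/((18*(-14))*(480 + 59) - 791) = 1/(-252*539 - 791) = 1/(-135828 - 791) = 1/(-136619) = -1/136619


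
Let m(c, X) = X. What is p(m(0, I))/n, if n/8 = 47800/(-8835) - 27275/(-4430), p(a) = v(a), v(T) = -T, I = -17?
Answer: 13307277/4675300 ≈ 2.8463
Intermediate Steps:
p(a) = -a
n = 4675300/782781 (n = 8*(47800/(-8835) - 27275/(-4430)) = 8*(47800*(-1/8835) - 27275*(-1/4430)) = 8*(-9560/1767 + 5455/886) = 8*(1168825/1565562) = 4675300/782781 ≈ 5.9727)
p(m(0, I))/n = (-1*(-17))/(4675300/782781) = 17*(782781/4675300) = 13307277/4675300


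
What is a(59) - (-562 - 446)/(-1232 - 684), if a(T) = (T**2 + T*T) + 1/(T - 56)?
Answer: 10004117/1437 ≈ 6961.8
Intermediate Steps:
a(T) = 1/(-56 + T) + 2*T**2 (a(T) = (T**2 + T**2) + 1/(-56 + T) = 2*T**2 + 1/(-56 + T) = 1/(-56 + T) + 2*T**2)
a(59) - (-562 - 446)/(-1232 - 684) = (1 - 112*59**2 + 2*59**3)/(-56 + 59) - (-562 - 446)/(-1232 - 684) = (1 - 112*3481 + 2*205379)/3 - (-1008)/(-1916) = (1 - 389872 + 410758)/3 - (-1008)*(-1)/1916 = (1/3)*20887 - 1*252/479 = 20887/3 - 252/479 = 10004117/1437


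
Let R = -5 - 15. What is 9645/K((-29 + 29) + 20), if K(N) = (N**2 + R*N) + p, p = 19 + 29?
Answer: 3215/16 ≈ 200.94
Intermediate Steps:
R = -20
p = 48
K(N) = 48 + N**2 - 20*N (K(N) = (N**2 - 20*N) + 48 = 48 + N**2 - 20*N)
9645/K((-29 + 29) + 20) = 9645/(48 + ((-29 + 29) + 20)**2 - 20*((-29 + 29) + 20)) = 9645/(48 + (0 + 20)**2 - 20*(0 + 20)) = 9645/(48 + 20**2 - 20*20) = 9645/(48 + 400 - 400) = 9645/48 = 9645*(1/48) = 3215/16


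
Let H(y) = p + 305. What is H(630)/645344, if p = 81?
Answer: 193/322672 ≈ 0.00059813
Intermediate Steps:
H(y) = 386 (H(y) = 81 + 305 = 386)
H(630)/645344 = 386/645344 = 386*(1/645344) = 193/322672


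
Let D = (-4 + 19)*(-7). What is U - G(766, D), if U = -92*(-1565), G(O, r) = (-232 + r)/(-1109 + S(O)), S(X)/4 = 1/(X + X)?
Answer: 61154800009/424746 ≈ 1.4398e+5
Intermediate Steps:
D = -105 (D = 15*(-7) = -105)
S(X) = 2/X (S(X) = 4/(X + X) = 4/((2*X)) = 4*(1/(2*X)) = 2/X)
G(O, r) = (-232 + r)/(-1109 + 2/O)
U = 143980
U - G(766, D) = 143980 - 766*(232 - 1*(-105))/(-2 + 1109*766) = 143980 - 766*(232 + 105)/(-2 + 849494) = 143980 - 766*337/849492 = 143980 - 1*129071/424746 = 143980 - 129071/424746 = 61154800009/424746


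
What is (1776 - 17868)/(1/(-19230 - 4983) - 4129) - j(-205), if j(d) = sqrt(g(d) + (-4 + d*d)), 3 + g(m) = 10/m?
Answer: 194817798/49987739 - 4*sqrt(4414511)/41 ≈ -201.09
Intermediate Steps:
g(m) = -3 + 10/m
j(d) = sqrt(-7 + d**2 + 10/d) (j(d) = sqrt((-3 + 10/d) + (-4 + d*d)) = sqrt((-3 + 10/d) + (-4 + d**2)) = sqrt(-7 + d**2 + 10/d))
(1776 - 17868)/(1/(-19230 - 4983) - 4129) - j(-205) = (1776 - 17868)/(1/(-19230 - 4983) - 4129) - sqrt(-7 + (-205)**2 + 10/(-205)) = -16092/(1/(-24213) - 4129) - sqrt(-7 + 42025 + 10*(-1/205)) = -16092/(-1/24213 - 4129) - sqrt(-7 + 42025 - 2/41) = -16092/(-99975478/24213) - sqrt(1722736/41) = -16092*(-24213/99975478) - 4*sqrt(4414511)/41 = 194817798/49987739 - 4*sqrt(4414511)/41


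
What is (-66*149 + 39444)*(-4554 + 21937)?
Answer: 514710630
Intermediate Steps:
(-66*149 + 39444)*(-4554 + 21937) = (-9834 + 39444)*17383 = 29610*17383 = 514710630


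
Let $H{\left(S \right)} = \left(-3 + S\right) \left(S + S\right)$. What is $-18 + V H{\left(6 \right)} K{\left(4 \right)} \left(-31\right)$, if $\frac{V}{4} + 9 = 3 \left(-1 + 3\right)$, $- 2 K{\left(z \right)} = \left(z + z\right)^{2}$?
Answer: $-428562$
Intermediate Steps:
$K{\left(z \right)} = - 2 z^{2}$ ($K{\left(z \right)} = - \frac{\left(z + z\right)^{2}}{2} = - \frac{\left(2 z\right)^{2}}{2} = - \frac{4 z^{2}}{2} = - 2 z^{2}$)
$H{\left(S \right)} = 2 S \left(-3 + S\right)$ ($H{\left(S \right)} = \left(-3 + S\right) 2 S = 2 S \left(-3 + S\right)$)
$V = -12$ ($V = -36 + 4 \cdot 3 \left(-1 + 3\right) = -36 + 4 \cdot 3 \cdot 2 = -36 + 4 \cdot 6 = -36 + 24 = -12$)
$-18 + V H{\left(6 \right)} K{\left(4 \right)} \left(-31\right) = -18 + - 12 \cdot 2 \cdot 6 \left(-3 + 6\right) \left(- 2 \cdot 4^{2}\right) \left(-31\right) = -18 + - 12 \cdot 2 \cdot 6 \cdot 3 \left(\left(-2\right) 16\right) \left(-31\right) = -18 + \left(-12\right) 36 \left(-32\right) \left(-31\right) = -18 + \left(-432\right) \left(-32\right) \left(-31\right) = -18 + 13824 \left(-31\right) = -18 - 428544 = -428562$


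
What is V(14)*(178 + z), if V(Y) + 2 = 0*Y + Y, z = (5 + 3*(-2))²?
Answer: 2148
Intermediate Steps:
z = 1 (z = (5 - 6)² = (-1)² = 1)
V(Y) = -2 + Y (V(Y) = -2 + (0*Y + Y) = -2 + (0 + Y) = -2 + Y)
V(14)*(178 + z) = (-2 + 14)*(178 + 1) = 12*179 = 2148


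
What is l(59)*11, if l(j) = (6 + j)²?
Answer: 46475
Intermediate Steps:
l(59)*11 = (6 + 59)²*11 = 65²*11 = 4225*11 = 46475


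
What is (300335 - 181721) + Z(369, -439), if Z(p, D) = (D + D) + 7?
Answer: 117743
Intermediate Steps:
Z(p, D) = 7 + 2*D (Z(p, D) = 2*D + 7 = 7 + 2*D)
(300335 - 181721) + Z(369, -439) = (300335 - 181721) + (7 + 2*(-439)) = 118614 + (7 - 878) = 118614 - 871 = 117743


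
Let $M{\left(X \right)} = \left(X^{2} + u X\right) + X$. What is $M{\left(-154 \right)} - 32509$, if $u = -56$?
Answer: $-323$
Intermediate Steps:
$M{\left(X \right)} = X^{2} - 55 X$ ($M{\left(X \right)} = \left(X^{2} - 56 X\right) + X = X^{2} - 55 X$)
$M{\left(-154 \right)} - 32509 = - 154 \left(-55 - 154\right) - 32509 = \left(-154\right) \left(-209\right) - 32509 = 32186 - 32509 = -323$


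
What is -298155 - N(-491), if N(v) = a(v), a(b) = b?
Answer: -297664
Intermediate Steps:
N(v) = v
-298155 - N(-491) = -298155 - 1*(-491) = -298155 + 491 = -297664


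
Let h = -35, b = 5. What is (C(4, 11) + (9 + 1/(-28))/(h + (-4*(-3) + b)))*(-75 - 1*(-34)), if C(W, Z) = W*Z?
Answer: -898925/504 ≈ -1783.6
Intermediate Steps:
(C(4, 11) + (9 + 1/(-28))/(h + (-4*(-3) + b)))*(-75 - 1*(-34)) = (4*11 + (9 + 1/(-28))/(-35 + (-4*(-3) + 5)))*(-75 - 1*(-34)) = (44 + (9 - 1/28)/(-35 + (12 + 5)))*(-75 + 34) = (44 + 251/(28*(-35 + 17)))*(-41) = (44 + (251/28)/(-18))*(-41) = (44 + (251/28)*(-1/18))*(-41) = (44 - 251/504)*(-41) = (21925/504)*(-41) = -898925/504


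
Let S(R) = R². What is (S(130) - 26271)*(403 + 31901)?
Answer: -302720784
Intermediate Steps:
(S(130) - 26271)*(403 + 31901) = (130² - 26271)*(403 + 31901) = (16900 - 26271)*32304 = -9371*32304 = -302720784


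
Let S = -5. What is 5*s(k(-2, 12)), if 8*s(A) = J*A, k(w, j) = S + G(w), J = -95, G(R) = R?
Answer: 3325/8 ≈ 415.63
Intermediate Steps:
k(w, j) = -5 + w
s(A) = -95*A/8 (s(A) = (-95*A)/8 = -95*A/8)
5*s(k(-2, 12)) = 5*(-95*(-5 - 2)/8) = 5*(-95/8*(-7)) = 5*(665/8) = 3325/8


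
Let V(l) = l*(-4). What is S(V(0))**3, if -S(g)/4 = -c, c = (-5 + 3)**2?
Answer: 4096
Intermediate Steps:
V(l) = -4*l
c = 4 (c = (-2)**2 = 4)
S(g) = 16 (S(g) = -(-4)*4 = -4*(-4) = 16)
S(V(0))**3 = 16**3 = 4096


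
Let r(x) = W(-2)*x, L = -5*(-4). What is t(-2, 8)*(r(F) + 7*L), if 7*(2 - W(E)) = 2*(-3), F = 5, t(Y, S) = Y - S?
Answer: -10800/7 ≈ -1542.9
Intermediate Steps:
L = 20
W(E) = 20/7 (W(E) = 2 - 2*(-3)/7 = 2 - ⅐*(-6) = 2 + 6/7 = 20/7)
r(x) = 20*x/7
t(-2, 8)*(r(F) + 7*L) = (-2 - 1*8)*((20/7)*5 + 7*20) = (-2 - 8)*(100/7 + 140) = -10*1080/7 = -10800/7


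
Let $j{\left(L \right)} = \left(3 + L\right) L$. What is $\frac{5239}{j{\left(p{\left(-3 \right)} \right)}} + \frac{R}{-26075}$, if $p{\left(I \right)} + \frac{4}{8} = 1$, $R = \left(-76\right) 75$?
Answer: $\frac{446096}{149} \approx 2993.9$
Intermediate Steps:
$R = -5700$
$p{\left(I \right)} = \frac{1}{2}$ ($p{\left(I \right)} = - \frac{1}{2} + 1 = \frac{1}{2}$)
$j{\left(L \right)} = L \left(3 + L\right)$
$\frac{5239}{j{\left(p{\left(-3 \right)} \right)}} + \frac{R}{-26075} = \frac{5239}{\frac{1}{2} \left(3 + \frac{1}{2}\right)} - \frac{5700}{-26075} = \frac{5239}{\frac{1}{2} \cdot \frac{7}{2}} - - \frac{228}{1043} = \frac{5239}{\frac{7}{4}} + \frac{228}{1043} = 5239 \cdot \frac{4}{7} + \frac{228}{1043} = \frac{20956}{7} + \frac{228}{1043} = \frac{446096}{149}$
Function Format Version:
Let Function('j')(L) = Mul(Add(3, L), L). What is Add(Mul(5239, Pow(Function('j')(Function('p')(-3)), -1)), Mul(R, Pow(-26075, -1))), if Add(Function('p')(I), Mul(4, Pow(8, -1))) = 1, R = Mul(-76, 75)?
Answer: Rational(446096, 149) ≈ 2993.9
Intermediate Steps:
R = -5700
Function('p')(I) = Rational(1, 2) (Function('p')(I) = Add(Rational(-1, 2), 1) = Rational(1, 2))
Function('j')(L) = Mul(L, Add(3, L))
Add(Mul(5239, Pow(Function('j')(Function('p')(-3)), -1)), Mul(R, Pow(-26075, -1))) = Add(Mul(5239, Pow(Mul(Rational(1, 2), Add(3, Rational(1, 2))), -1)), Mul(-5700, Pow(-26075, -1))) = Add(Mul(5239, Pow(Mul(Rational(1, 2), Rational(7, 2)), -1)), Mul(-5700, Rational(-1, 26075))) = Add(Mul(5239, Pow(Rational(7, 4), -1)), Rational(228, 1043)) = Add(Mul(5239, Rational(4, 7)), Rational(228, 1043)) = Add(Rational(20956, 7), Rational(228, 1043)) = Rational(446096, 149)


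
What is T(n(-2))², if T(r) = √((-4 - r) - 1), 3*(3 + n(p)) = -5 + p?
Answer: ⅓ ≈ 0.33333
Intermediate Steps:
n(p) = -14/3 + p/3 (n(p) = -3 + (-5 + p)/3 = -3 + (-5/3 + p/3) = -14/3 + p/3)
T(r) = √(-5 - r)
T(n(-2))² = (√(-5 - (-14/3 + (⅓)*(-2))))² = (√(-5 - (-14/3 - ⅔)))² = (√(-5 - 1*(-16/3)))² = (√(-5 + 16/3))² = (√(⅓))² = (√3/3)² = ⅓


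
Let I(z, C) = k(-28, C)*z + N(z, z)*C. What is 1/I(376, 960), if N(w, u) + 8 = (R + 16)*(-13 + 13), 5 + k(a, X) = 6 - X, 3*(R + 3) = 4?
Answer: -1/368264 ≈ -2.7154e-6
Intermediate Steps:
R = -5/3 (R = -3 + (1/3)*4 = -3 + 4/3 = -5/3 ≈ -1.6667)
k(a, X) = 1 - X (k(a, X) = -5 + (6 - X) = 1 - X)
N(w, u) = -8 (N(w, u) = -8 + (-5/3 + 16)*(-13 + 13) = -8 + (43/3)*0 = -8 + 0 = -8)
I(z, C) = -8*C + z*(1 - C) (I(z, C) = (1 - C)*z - 8*C = z*(1 - C) - 8*C = -8*C + z*(1 - C))
1/I(376, 960) = 1/(376 - 8*960 - 1*960*376) = 1/(376 - 7680 - 360960) = 1/(-368264) = -1/368264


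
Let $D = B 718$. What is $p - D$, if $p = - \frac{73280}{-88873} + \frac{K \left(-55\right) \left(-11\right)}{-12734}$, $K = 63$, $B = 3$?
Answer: $- \frac{2440154963303}{1131708782} \approx -2156.2$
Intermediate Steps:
$D = 2154$ ($D = 3 \cdot 718 = 2154$)
$p = - \frac{2454246875}{1131708782}$ ($p = - \frac{73280}{-88873} + \frac{63 \left(-55\right) \left(-11\right)}{-12734} = \left(-73280\right) \left(- \frac{1}{88873}\right) + \left(-3465\right) \left(-11\right) \left(- \frac{1}{12734}\right) = \frac{73280}{88873} + 38115 \left(- \frac{1}{12734}\right) = \frac{73280}{88873} - \frac{38115}{12734} = - \frac{2454246875}{1131708782} \approx -2.1686$)
$p - D = - \frac{2454246875}{1131708782} - 2154 = - \frac{2440154963303}{1131708782}$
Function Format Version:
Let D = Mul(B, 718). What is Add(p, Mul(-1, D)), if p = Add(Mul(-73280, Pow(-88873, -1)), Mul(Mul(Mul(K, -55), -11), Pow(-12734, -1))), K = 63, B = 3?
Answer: Rational(-2440154963303, 1131708782) ≈ -2156.2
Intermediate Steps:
D = 2154 (D = Mul(3, 718) = 2154)
p = Rational(-2454246875, 1131708782) (p = Add(Mul(-73280, Pow(-88873, -1)), Mul(Mul(Mul(63, -55), -11), Pow(-12734, -1))) = Add(Mul(-73280, Rational(-1, 88873)), Mul(Mul(-3465, -11), Rational(-1, 12734))) = Add(Rational(73280, 88873), Mul(38115, Rational(-1, 12734))) = Add(Rational(73280, 88873), Rational(-38115, 12734)) = Rational(-2454246875, 1131708782) ≈ -2.1686)
Add(p, Mul(-1, D)) = Add(Rational(-2454246875, 1131708782), Mul(-1, 2154)) = Add(Rational(-2454246875, 1131708782), -2154) = Rational(-2440154963303, 1131708782)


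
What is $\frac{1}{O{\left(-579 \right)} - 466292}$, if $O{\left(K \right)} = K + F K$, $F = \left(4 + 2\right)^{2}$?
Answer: $- \frac{1}{487715} \approx -2.0504 \cdot 10^{-6}$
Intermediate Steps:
$F = 36$ ($F = 6^{2} = 36$)
$O{\left(K \right)} = 37 K$ ($O{\left(K \right)} = K + 36 K = 37 K$)
$\frac{1}{O{\left(-579 \right)} - 466292} = \frac{1}{37 \left(-579\right) - 466292} = \frac{1}{-21423 - 466292} = \frac{1}{-487715} = - \frac{1}{487715}$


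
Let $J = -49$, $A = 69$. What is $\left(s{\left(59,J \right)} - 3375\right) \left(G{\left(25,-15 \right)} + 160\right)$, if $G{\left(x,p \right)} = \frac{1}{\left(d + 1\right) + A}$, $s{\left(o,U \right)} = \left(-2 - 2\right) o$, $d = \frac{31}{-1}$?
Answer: $- \frac{22536251}{39} \approx -5.7785 \cdot 10^{5}$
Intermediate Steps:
$d = -31$ ($d = 31 \left(-1\right) = -31$)
$s{\left(o,U \right)} = - 4 o$
$G{\left(x,p \right)} = \frac{1}{39}$ ($G{\left(x,p \right)} = \frac{1}{\left(-31 + 1\right) + 69} = \frac{1}{-30 + 69} = \frac{1}{39}$)
$\left(s{\left(59,J \right)} - 3375\right) \left(G{\left(25,-15 \right)} + 160\right) = \left(\left(-4\right) 59 - 3375\right) \left(\frac{1}{39} + 160\right) = \left(-236 - 3375\right) \frac{6241}{39} = \left(-3611\right) \frac{6241}{39} = - \frac{22536251}{39}$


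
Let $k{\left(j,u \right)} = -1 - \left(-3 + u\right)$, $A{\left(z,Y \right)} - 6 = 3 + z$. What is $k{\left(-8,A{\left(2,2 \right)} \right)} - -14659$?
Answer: $14650$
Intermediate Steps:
$A{\left(z,Y \right)} = 9 + z$ ($A{\left(z,Y \right)} = 6 + \left(3 + z\right) = 9 + z$)
$k{\left(j,u \right)} = 2 - u$ ($k{\left(j,u \right)} = -1 - \left(-3 + u\right) = 2 - u$)
$k{\left(-8,A{\left(2,2 \right)} \right)} - -14659 = \left(2 - \left(9 + 2\right)\right) - -14659 = \left(2 - 11\right) + 14659 = -9 + 14659 = 14650$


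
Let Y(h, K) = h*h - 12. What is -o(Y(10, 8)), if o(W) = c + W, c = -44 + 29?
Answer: -73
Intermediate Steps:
c = -15
Y(h, K) = -12 + h**2 (Y(h, K) = h**2 - 12 = -12 + h**2)
o(W) = -15 + W
-o(Y(10, 8)) = -(-15 + (-12 + 10**2)) = -(-15 + (-12 + 100)) = -(-15 + 88) = -1*73 = -73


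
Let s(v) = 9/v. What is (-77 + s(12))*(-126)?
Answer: 19215/2 ≈ 9607.5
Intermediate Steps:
(-77 + s(12))*(-126) = (-77 + 9/12)*(-126) = (-77 + 9*(1/12))*(-126) = (-77 + ¾)*(-126) = -305/4*(-126) = 19215/2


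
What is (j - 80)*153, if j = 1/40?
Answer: -489447/40 ≈ -12236.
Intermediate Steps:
j = 1/40 ≈ 0.025000
(j - 80)*153 = (1/40 - 80)*153 = -3199/40*153 = -489447/40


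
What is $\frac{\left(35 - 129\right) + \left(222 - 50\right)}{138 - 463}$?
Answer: $- \frac{6}{25} \approx -0.24$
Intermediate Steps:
$\frac{\left(35 - 129\right) + \left(222 - 50\right)}{138 - 463} = \frac{\left(35 - 129\right) + 172}{-325} = \left(-94 + 172\right) \left(- \frac{1}{325}\right) = 78 \left(- \frac{1}{325}\right) = - \frac{6}{25}$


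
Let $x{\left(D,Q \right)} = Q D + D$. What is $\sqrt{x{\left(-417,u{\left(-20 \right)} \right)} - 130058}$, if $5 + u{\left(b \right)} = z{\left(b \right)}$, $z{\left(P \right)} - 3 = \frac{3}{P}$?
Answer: $\frac{i \sqrt{12957845}}{10} \approx 359.97 i$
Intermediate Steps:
$z{\left(P \right)} = 3 + \frac{3}{P}$
$u{\left(b \right)} = -2 + \frac{3}{b}$ ($u{\left(b \right)} = -5 + \left(3 + \frac{3}{b}\right) = -2 + \frac{3}{b}$)
$x{\left(D,Q \right)} = D + D Q$ ($x{\left(D,Q \right)} = D Q + D = D + D Q$)
$\sqrt{x{\left(-417,u{\left(-20 \right)} \right)} - 130058} = \sqrt{- 417 \left(1 - \left(2 - \frac{3}{-20}\right)\right) - 130058} = \sqrt{- 417 \left(1 + \left(-2 + 3 \left(- \frac{1}{20}\right)\right)\right) - 130058} = \sqrt{- 417 \left(1 - \frac{43}{20}\right) - 130058} = \sqrt{\left(-417\right) \left(- \frac{23}{20}\right) - 130058} = \sqrt{\frac{9591}{20} - 130058} = \sqrt{- \frac{2591569}{20}} = \frac{i \sqrt{12957845}}{10}$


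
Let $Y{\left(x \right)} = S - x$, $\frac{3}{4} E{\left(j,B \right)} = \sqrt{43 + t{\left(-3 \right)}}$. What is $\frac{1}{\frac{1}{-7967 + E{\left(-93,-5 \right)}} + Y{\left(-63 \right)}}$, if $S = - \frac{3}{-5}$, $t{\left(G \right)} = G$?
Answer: $\frac{302765697805}{19255860377883} + \frac{200 \sqrt{10}}{19255860377883} \approx 0.015723$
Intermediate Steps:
$S = \frac{3}{5}$ ($S = - \frac{3 \left(-1\right)}{5} = \left(-1\right) \left(- \frac{3}{5}\right) = \frac{3}{5} \approx 0.6$)
$E{\left(j,B \right)} = \frac{8 \sqrt{10}}{3}$ ($E{\left(j,B \right)} = \frac{4 \sqrt{43 - 3}}{3} = \frac{4 \sqrt{40}}{3} = \frac{4 \cdot 2 \sqrt{10}}{3} = \frac{8 \sqrt{10}}{3}$)
$Y{\left(x \right)} = \frac{3}{5} - x$
$\frac{1}{\frac{1}{-7967 + E{\left(-93,-5 \right)}} + Y{\left(-63 \right)}} = \frac{1}{\frac{1}{-7967 + \frac{8 \sqrt{10}}{3}} + \left(\frac{3}{5} - -63\right)} = \frac{1}{\frac{1}{-7967 + \frac{8 \sqrt{10}}{3}} + \left(\frac{3}{5} + 63\right)} = \frac{1}{\frac{1}{-7967 + \frac{8 \sqrt{10}}{3}} + \frac{318}{5}} = \frac{1}{\frac{318}{5} + \frac{1}{-7967 + \frac{8 \sqrt{10}}{3}}}$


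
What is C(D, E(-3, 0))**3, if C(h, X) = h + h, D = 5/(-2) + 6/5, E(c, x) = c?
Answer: -2197/125 ≈ -17.576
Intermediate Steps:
D = -13/10 (D = 5*(-1/2) + 6*(1/5) = -5/2 + 6/5 = -13/10 ≈ -1.3000)
C(h, X) = 2*h
C(D, E(-3, 0))**3 = (2*(-13/10))**3 = (-13/5)**3 = -2197/125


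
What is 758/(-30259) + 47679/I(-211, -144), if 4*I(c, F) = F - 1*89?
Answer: -5771052058/7050347 ≈ -818.55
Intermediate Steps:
I(c, F) = -89/4 + F/4 (I(c, F) = (F - 1*89)/4 = (F - 89)/4 = (-89 + F)/4 = -89/4 + F/4)
758/(-30259) + 47679/I(-211, -144) = 758/(-30259) + 47679/(-89/4 + (¼)*(-144)) = 758*(-1/30259) + 47679/(-89/4 - 36) = -758/30259 + 47679/(-233/4) = -758/30259 + 47679*(-4/233) = -758/30259 - 190716/233 = -5771052058/7050347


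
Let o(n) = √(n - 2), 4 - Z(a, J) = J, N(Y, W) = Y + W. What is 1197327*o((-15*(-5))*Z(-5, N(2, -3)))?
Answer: 1197327*√373 ≈ 2.3124e+7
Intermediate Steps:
N(Y, W) = W + Y
Z(a, J) = 4 - J
o(n) = √(-2 + n)
1197327*o((-15*(-5))*Z(-5, N(2, -3))) = 1197327*√(-2 + (-15*(-5))*(4 - (-3 + 2))) = 1197327*√(-2 + (-3*(-25))*(4 - 1*(-1))) = 1197327*√(-2 + 75*(4 + 1)) = 1197327*√(-2 + 75*5) = 1197327*√(-2 + 375) = 1197327*√373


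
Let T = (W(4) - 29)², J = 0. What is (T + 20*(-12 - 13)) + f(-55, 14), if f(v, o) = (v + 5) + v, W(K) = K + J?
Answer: 20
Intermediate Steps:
W(K) = K (W(K) = K + 0 = K)
f(v, o) = 5 + 2*v (f(v, o) = (5 + v) + v = 5 + 2*v)
T = 625 (T = (4 - 29)² = (-25)² = 625)
(T + 20*(-12 - 13)) + f(-55, 14) = (625 + 20*(-12 - 13)) + (5 + 2*(-55)) = (625 + 20*(-25)) + (5 - 110) = (625 - 500) - 105 = 125 - 105 = 20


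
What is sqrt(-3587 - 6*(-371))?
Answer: I*sqrt(1361) ≈ 36.892*I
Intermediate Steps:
sqrt(-3587 - 6*(-371)) = sqrt(-3587 + 2226) = sqrt(-1361) = I*sqrt(1361)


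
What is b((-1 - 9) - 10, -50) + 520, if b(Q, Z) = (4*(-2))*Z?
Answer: 920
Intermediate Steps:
b(Q, Z) = -8*Z
b((-1 - 9) - 10, -50) + 520 = -8*(-50) + 520 = 400 + 520 = 920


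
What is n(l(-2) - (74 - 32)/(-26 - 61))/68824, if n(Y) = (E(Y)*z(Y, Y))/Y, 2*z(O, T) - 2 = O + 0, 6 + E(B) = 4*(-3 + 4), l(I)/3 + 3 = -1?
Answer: -69/5746804 ≈ -1.2007e-5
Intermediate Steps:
l(I) = -12 (l(I) = -9 + 3*(-1) = -9 - 3 = -12)
E(B) = -2 (E(B) = -6 + 4*(-3 + 4) = -6 + 4*1 = -6 + 4 = -2)
z(O, T) = 1 + O/2 (z(O, T) = 1 + (O + 0)/2 = 1 + O/2)
n(Y) = (-2 - Y)/Y (n(Y) = (-2*(1 + Y/2))/Y = (-2 - Y)/Y)
n(l(-2) - (74 - 32)/(-26 - 61))/68824 = ((-2 - (-12 - (74 - 32)/(-26 - 61)))/(-12 - (74 - 32)/(-26 - 61)))/68824 = ((-2 - (-12 - 42/(-87)))/(-12 - 42/(-87)))*(1/68824) = ((-2 - (-12 - 42*(-1)/87))/(-12 - 42*(-1)/87))*(1/68824) = ((-2 - (-12 - 1*(-14/29)))/(-12 - 1*(-14/29)))*(1/68824) = ((-2 - (-12 + 14/29))/(-12 + 14/29))*(1/68824) = ((-2 - 1*(-334/29))/(-334/29))*(1/68824) = -29*(-2 + 334/29)/334*(1/68824) = -29/334*276/29*(1/68824) = -138/167*1/68824 = -69/5746804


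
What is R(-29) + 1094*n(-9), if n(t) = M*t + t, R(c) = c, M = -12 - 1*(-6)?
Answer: 49201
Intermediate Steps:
M = -6 (M = -12 + 6 = -6)
n(t) = -5*t (n(t) = -6*t + t = -5*t)
R(-29) + 1094*n(-9) = -29 + 1094*(-5*(-9)) = -29 + 1094*45 = -29 + 49230 = 49201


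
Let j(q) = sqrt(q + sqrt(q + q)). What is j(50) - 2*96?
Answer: -192 + 2*sqrt(15) ≈ -184.25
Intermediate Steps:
j(q) = sqrt(q + sqrt(2)*sqrt(q)) (j(q) = sqrt(q + sqrt(2*q)) = sqrt(q + sqrt(2)*sqrt(q)))
j(50) - 2*96 = sqrt(50 + sqrt(2)*sqrt(50)) - 2*96 = sqrt(50 + sqrt(2)*(5*sqrt(2))) - 1*192 = sqrt(50 + 10) - 192 = sqrt(60) - 192 = 2*sqrt(15) - 192 = -192 + 2*sqrt(15)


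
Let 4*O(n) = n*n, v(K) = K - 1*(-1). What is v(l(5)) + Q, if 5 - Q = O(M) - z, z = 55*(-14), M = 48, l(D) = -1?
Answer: -1341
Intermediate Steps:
z = -770
v(K) = 1 + K (v(K) = K + 1 = 1 + K)
O(n) = n²/4 (O(n) = (n*n)/4 = n²/4)
Q = -1341 (Q = 5 - ((¼)*48² - 1*(-770)) = 5 - ((¼)*2304 + 770) = 5 - (576 + 770) = 5 - 1*1346 = 5 - 1346 = -1341)
v(l(5)) + Q = (1 - 1) - 1341 = 0 - 1341 = -1341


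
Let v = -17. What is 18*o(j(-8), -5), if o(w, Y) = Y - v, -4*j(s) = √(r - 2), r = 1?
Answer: 216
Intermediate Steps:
j(s) = -I/4 (j(s) = -√(1 - 2)/4 = -I/4)
o(w, Y) = 17 + Y (o(w, Y) = Y - 1*(-17) = Y + 17 = 17 + Y)
18*o(j(-8), -5) = 18*(17 - 5) = 18*12 = 216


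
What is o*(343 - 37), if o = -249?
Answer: -76194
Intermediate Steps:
o*(343 - 37) = -249*(343 - 37) = -249*306 = -76194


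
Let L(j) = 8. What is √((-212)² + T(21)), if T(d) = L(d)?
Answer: 2*√11238 ≈ 212.02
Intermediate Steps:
T(d) = 8
√((-212)² + T(21)) = √((-212)² + 8) = √(44944 + 8) = √44952 = 2*√11238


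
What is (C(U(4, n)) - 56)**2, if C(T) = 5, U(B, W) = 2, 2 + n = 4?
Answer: 2601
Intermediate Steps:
n = 2 (n = -2 + 4 = 2)
(C(U(4, n)) - 56)**2 = (5 - 56)**2 = (-51)**2 = 2601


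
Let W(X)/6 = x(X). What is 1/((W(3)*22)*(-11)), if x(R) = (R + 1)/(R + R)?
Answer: -1/968 ≈ -0.0010331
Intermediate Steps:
x(R) = (1 + R)/(2*R) (x(R) = (1 + R)/((2*R)) = (1 + R)*(1/(2*R)) = (1 + R)/(2*R))
W(X) = 3*(1 + X)/X (W(X) = 6*((1 + X)/(2*X)) = 3*(1 + X)/X)
1/((W(3)*22)*(-11)) = 1/(((3 + 3/3)*22)*(-11)) = 1/(((3 + 3*(⅓))*22)*(-11)) = 1/(((3 + 1)*22)*(-11)) = 1/((4*22)*(-11)) = 1/(88*(-11)) = 1/(-968) = -1/968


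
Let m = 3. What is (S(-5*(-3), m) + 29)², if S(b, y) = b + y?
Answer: 2209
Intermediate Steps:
(S(-5*(-3), m) + 29)² = ((-5*(-3) + 3) + 29)² = ((15 + 3) + 29)² = (18 + 29)² = 47² = 2209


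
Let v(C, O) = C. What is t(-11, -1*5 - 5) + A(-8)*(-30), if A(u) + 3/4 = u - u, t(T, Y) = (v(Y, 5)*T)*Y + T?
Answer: -2177/2 ≈ -1088.5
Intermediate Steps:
t(T, Y) = T + T*Y² (t(T, Y) = (Y*T)*Y + T = (T*Y)*Y + T = T*Y² + T = T + T*Y²)
A(u) = -¾ (A(u) = -¾ + (u - u) = -¾ + 0 = -¾)
t(-11, -1*5 - 5) + A(-8)*(-30) = -11*(1 + (-1*5 - 5)²) - ¾*(-30) = -11*(1 + (-5 - 5)²) + 45/2 = -11*(1 + (-10)²) + 45/2 = -11*(1 + 100) + 45/2 = -11*101 + 45/2 = -1111 + 45/2 = -2177/2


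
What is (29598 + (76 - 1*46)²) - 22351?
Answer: 8147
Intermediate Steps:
(29598 + (76 - 1*46)²) - 22351 = (29598 + (76 - 46)²) - 22351 = (29598 + 30²) - 22351 = (29598 + 900) - 22351 = 30498 - 22351 = 8147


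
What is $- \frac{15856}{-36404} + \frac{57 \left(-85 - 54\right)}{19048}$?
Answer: $\frac{3399049}{173355848} \approx 0.019607$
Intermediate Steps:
$- \frac{15856}{-36404} + \frac{57 \left(-85 - 54\right)}{19048} = \left(-15856\right) \left(- \frac{1}{36404}\right) + 57 \left(-139\right) \frac{1}{19048} = \frac{3964}{9101} - \frac{7923}{19048} = \frac{3399049}{173355848}$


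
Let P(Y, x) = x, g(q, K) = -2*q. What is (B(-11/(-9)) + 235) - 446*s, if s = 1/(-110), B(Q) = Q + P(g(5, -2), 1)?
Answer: 119432/495 ≈ 241.28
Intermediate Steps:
B(Q) = 1 + Q (B(Q) = Q + 1 = 1 + Q)
s = -1/110 ≈ -0.0090909
(B(-11/(-9)) + 235) - 446*s = ((1 - 11/(-9)) + 235) - 446*(-1/110) = ((1 - 11*(-⅑)) + 235) + 223/55 = ((1 + 11/9) + 235) + 223/55 = (20/9 + 235) + 223/55 = 2135/9 + 223/55 = 119432/495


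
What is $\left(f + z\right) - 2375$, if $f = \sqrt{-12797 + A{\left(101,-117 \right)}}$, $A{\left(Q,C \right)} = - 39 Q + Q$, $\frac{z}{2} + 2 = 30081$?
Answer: $57783 + i \sqrt{16635} \approx 57783.0 + 128.98 i$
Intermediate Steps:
$z = 60158$ ($z = -4 + 2 \cdot 30081 = -4 + 60162 = 60158$)
$A{\left(Q,C \right)} = - 38 Q$
$f = i \sqrt{16635}$ ($f = \sqrt{-12797 - 3838} = \sqrt{-16635} = i \sqrt{16635} \approx 128.98 i$)
$\left(f + z\right) - 2375 = \left(i \sqrt{16635} + 60158\right) - 2375 = \left(60158 + i \sqrt{16635}\right) - 2375 = 57783 + i \sqrt{16635}$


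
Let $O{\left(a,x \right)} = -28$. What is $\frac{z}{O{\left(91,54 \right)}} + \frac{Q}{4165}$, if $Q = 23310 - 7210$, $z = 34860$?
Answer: $- \frac{147695}{119} \approx -1241.1$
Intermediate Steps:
$Q = 16100$
$\frac{z}{O{\left(91,54 \right)}} + \frac{Q}{4165} = \frac{34860}{-28} + \frac{16100}{4165} = 34860 \left(- \frac{1}{28}\right) + 16100 \cdot \frac{1}{4165} = -1245 + \frac{460}{119} = - \frac{147695}{119}$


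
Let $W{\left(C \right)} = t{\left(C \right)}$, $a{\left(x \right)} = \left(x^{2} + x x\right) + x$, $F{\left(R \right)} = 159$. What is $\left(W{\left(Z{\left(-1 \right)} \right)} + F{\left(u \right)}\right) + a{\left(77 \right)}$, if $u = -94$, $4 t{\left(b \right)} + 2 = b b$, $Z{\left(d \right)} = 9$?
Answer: $\frac{48455}{4} \approx 12114.0$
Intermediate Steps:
$t{\left(b \right)} = - \frac{1}{2} + \frac{b^{2}}{4}$ ($t{\left(b \right)} = - \frac{1}{2} + \frac{b b}{4} = - \frac{1}{2} + \frac{b^{2}}{4}$)
$a{\left(x \right)} = x + 2 x^{2}$ ($a{\left(x \right)} = \left(x^{2} + x^{2}\right) + x = 2 x^{2} + x = x + 2 x^{2}$)
$W{\left(C \right)} = - \frac{1}{2} + \frac{C^{2}}{4}$
$\left(W{\left(Z{\left(-1 \right)} \right)} + F{\left(u \right)}\right) + a{\left(77 \right)} = \left(\left(- \frac{1}{2} + \frac{9^{2}}{4}\right) + 159\right) + 77 \left(1 + 2 \cdot 77\right) = \left(\left(- \frac{1}{2} + \frac{1}{4} \cdot 81\right) + 159\right) + 77 \left(1 + 154\right) = \left(\left(- \frac{1}{2} + \frac{81}{4}\right) + 159\right) + 77 \cdot 155 = \left(\frac{79}{4} + 159\right) + 11935 = \frac{715}{4} + 11935 = \frac{48455}{4}$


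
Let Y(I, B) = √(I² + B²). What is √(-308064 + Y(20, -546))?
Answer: √(-308064 + 2*√74629) ≈ 554.54*I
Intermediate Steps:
Y(I, B) = √(B² + I²)
√(-308064 + Y(20, -546)) = √(-308064 + √((-546)² + 20²)) = √(-308064 + √(298116 + 400)) = √(-308064 + √298516) = √(-308064 + 2*√74629)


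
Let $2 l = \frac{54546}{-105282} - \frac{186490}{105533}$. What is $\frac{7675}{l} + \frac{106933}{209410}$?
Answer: $- \frac{5952013943982453211}{886168785015530} \approx -6716.6$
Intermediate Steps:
$l = - \frac{4231740533}{3703575102}$ ($l = \frac{\frac{54546}{-105282} - \frac{186490}{105533}}{2} = \frac{54546 \left(- \frac{1}{105282}\right) - \frac{186490}{105533}}{2} = \frac{- \frac{9091}{17547} - \frac{186490}{105533}}{2} = \frac{1}{2} \left(- \frac{4231740533}{1851787551}\right) = - \frac{4231740533}{3703575102} \approx -1.1426$)
$\frac{7675}{l} + \frac{106933}{209410} = \frac{7675}{- \frac{4231740533}{3703575102}} + \frac{106933}{209410} = 7675 \left(- \frac{3703575102}{4231740533}\right) + 106933 \cdot \frac{1}{209410} = - \frac{28424938907850}{4231740533} + \frac{106933}{209410} = - \frac{5952013943982453211}{886168785015530}$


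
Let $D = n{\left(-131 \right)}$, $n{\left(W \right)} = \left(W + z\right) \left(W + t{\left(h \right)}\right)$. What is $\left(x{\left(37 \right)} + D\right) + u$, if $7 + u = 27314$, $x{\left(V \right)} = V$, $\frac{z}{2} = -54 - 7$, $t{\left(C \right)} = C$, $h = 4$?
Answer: $59475$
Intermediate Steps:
$z = -122$ ($z = 2 \left(-54 - 7\right) = 2 \left(-61\right) = -122$)
$n{\left(W \right)} = \left(-122 + W\right) \left(4 + W\right)$ ($n{\left(W \right)} = \left(W - 122\right) \left(W + 4\right) = \left(-122 + W\right) \left(4 + W\right)$)
$D = 32131$ ($D = -488 + \left(-131\right)^{2} - -15458 = -488 + 17161 + 15458 = 32131$)
$u = 27307$ ($u = -7 + 27314 = 27307$)
$\left(x{\left(37 \right)} + D\right) + u = \left(37 + 32131\right) + 27307 = 32168 + 27307 = 59475$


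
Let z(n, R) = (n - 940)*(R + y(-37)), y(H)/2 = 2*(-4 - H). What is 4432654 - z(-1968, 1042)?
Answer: 7846646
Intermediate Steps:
y(H) = -16 - 4*H (y(H) = 2*(2*(-4 - H)) = 2*(-8 - 2*H) = -16 - 4*H)
z(n, R) = (-940 + n)*(132 + R) (z(n, R) = (n - 940)*(R + (-16 - 4*(-37))) = (-940 + n)*(R + (-16 + 148)) = (-940 + n)*(R + 132) = (-940 + n)*(132 + R))
4432654 - z(-1968, 1042) = 4432654 - (-124080 - 940*1042 + 132*(-1968) + 1042*(-1968)) = 4432654 - (-124080 - 979480 - 259776 - 2050656) = 4432654 - 1*(-3413992) = 4432654 + 3413992 = 7846646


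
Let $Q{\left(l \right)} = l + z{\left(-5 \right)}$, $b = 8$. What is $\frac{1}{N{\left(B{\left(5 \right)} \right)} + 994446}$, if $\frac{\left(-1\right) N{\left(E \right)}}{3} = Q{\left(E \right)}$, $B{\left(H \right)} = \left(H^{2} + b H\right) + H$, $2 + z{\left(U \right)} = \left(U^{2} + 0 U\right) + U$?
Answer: $\frac{1}{994182} \approx 1.0059 \cdot 10^{-6}$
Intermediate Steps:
$z{\left(U \right)} = -2 + U + U^{2}$ ($z{\left(U \right)} = -2 + \left(\left(U^{2} + 0 U\right) + U\right) = -2 + \left(\left(U^{2} + 0\right) + U\right) = -2 + \left(U^{2} + U\right) = -2 + \left(U + U^{2}\right) = -2 + U + U^{2}$)
$Q{\left(l \right)} = 18 + l$ ($Q{\left(l \right)} = l - \left(7 - 25\right) = l - -18 = l + 18 = 18 + l$)
$B{\left(H \right)} = H^{2} + 9 H$ ($B{\left(H \right)} = \left(H^{2} + 8 H\right) + H = H^{2} + 9 H$)
$N{\left(E \right)} = -54 - 3 E$ ($N{\left(E \right)} = - 3 \left(18 + E\right) = -54 - 3 E$)
$\frac{1}{N{\left(B{\left(5 \right)} \right)} + 994446} = \frac{1}{\left(-54 - 3 \cdot 5 \left(9 + 5\right)\right) + 994446} = \frac{1}{\left(-54 - 3 \cdot 5 \cdot 14\right) + 994446} = \frac{1}{\left(-54 - 210\right) + 994446} = \frac{1}{-264 + 994446} = \frac{1}{994182}$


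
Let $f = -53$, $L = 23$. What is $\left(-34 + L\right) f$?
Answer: $583$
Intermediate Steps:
$\left(-34 + L\right) f = \left(-34 + 23\right) \left(-53\right) = \left(-11\right) \left(-53\right) = 583$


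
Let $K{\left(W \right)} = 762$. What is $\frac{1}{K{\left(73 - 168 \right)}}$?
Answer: $\frac{1}{762} \approx 0.0013123$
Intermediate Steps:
$\frac{1}{K{\left(73 - 168 \right)}} = \frac{1}{762}$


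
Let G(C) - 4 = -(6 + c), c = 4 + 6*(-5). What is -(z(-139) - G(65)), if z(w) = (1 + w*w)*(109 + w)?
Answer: 579684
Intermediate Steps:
c = -26 (c = 4 - 30 = -26)
z(w) = (1 + w**2)*(109 + w)
G(C) = 24 (G(C) = 4 - (6 - 26) = 4 - 1*(-20) = 4 + 20 = 24)
-(z(-139) - G(65)) = -((109 - 139 + (-139)**3 + 109*(-139)**2) - 1*24) = -((109 - 139 - 2685619 + 109*19321) - 24) = -((109 - 139 - 2685619 + 2105989) - 24) = -(-579660 - 24) = -1*(-579684) = 579684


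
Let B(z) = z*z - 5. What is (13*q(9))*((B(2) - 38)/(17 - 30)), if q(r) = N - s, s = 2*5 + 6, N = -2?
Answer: -702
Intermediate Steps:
B(z) = -5 + z² (B(z) = z² - 5 = -5 + z²)
s = 16 (s = 10 + 6 = 16)
q(r) = -18 (q(r) = -2 - 1*16 = -2 - 16 = -18)
(13*q(9))*((B(2) - 38)/(17 - 30)) = (13*(-18))*(((-5 + 2²) - 38)/(17 - 30)) = -234*((-5 + 4) - 38)/(-13) = -234*(-1 - 38)*(-1)/13 = -(-9126)*(-1)/13 = -234*3 = -702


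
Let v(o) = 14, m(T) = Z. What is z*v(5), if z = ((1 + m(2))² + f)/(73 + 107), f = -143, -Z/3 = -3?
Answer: -301/90 ≈ -3.3444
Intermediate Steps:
Z = 9 (Z = -3*(-3) = 9)
m(T) = 9
z = -43/180 (z = ((1 + 9)² - 143)/(73 + 107) = (10² - 143)/180 = (100 - 143)*(1/180) = -43*1/180 = -43/180 ≈ -0.23889)
z*v(5) = -43/180*14 = -301/90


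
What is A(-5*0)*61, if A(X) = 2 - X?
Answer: 122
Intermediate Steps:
A(-5*0)*61 = (2 - (-5)*0)*61 = (2 - 1*0)*61 = (2 + 0)*61 = 2*61 = 122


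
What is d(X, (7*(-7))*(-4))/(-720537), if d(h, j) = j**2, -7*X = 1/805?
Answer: -38416/720537 ≈ -0.053316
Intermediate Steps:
X = -1/5635 (X = -1/7/805 = -1/7*1/805 = -1/5635 ≈ -0.00017746)
d(X, (7*(-7))*(-4))/(-720537) = ((7*(-7))*(-4))**2/(-720537) = (-49*(-4))**2*(-1/720537) = 196**2*(-1/720537) = 38416*(-1/720537) = -38416/720537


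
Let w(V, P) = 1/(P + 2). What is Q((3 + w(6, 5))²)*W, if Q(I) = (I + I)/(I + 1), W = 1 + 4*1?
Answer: 4840/533 ≈ 9.0807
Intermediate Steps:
W = 5 (W = 1 + 4 = 5)
w(V, P) = 1/(2 + P)
Q(I) = 2*I/(1 + I) (Q(I) = (2*I)/(1 + I) = 2*I/(1 + I))
Q((3 + w(6, 5))²)*W = (2*(3 + 1/(2 + 5))²/(1 + (3 + 1/(2 + 5))²))*5 = (2*(3 + 1/7)²/(1 + (3 + 1/7)²))*5 = (2*(3 + ⅐)²/(1 + (3 + ⅐)²))*5 = (2*(22/7)²/(1 + (22/7)²))*5 = (2*(484/49)/(1 + 484/49))*5 = (2*(484/49)/(533/49))*5 = (2*(484/49)*(49/533))*5 = (968/533)*5 = 4840/533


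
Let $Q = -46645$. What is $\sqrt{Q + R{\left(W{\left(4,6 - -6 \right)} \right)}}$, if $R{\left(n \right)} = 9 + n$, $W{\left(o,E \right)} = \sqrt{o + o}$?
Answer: $\sqrt{-46636 + 2 \sqrt{2}} \approx 215.95 i$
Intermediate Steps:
$W{\left(o,E \right)} = \sqrt{2} \sqrt{o}$ ($W{\left(o,E \right)} = \sqrt{2 o} = \sqrt{2} \sqrt{o}$)
$\sqrt{Q + R{\left(W{\left(4,6 - -6 \right)} \right)}} = \sqrt{-46645 + \left(9 + \sqrt{2} \sqrt{4}\right)} = \sqrt{-46645 + \left(9 + \sqrt{2} \cdot 2\right)} = \sqrt{-46645 + \left(9 + 2 \sqrt{2}\right)} = \sqrt{-46636 + 2 \sqrt{2}}$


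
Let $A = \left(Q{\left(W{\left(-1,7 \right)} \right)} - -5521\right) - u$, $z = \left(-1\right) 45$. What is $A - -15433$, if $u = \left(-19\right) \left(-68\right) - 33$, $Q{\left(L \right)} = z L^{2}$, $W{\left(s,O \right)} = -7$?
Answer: $17490$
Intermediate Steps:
$z = -45$
$Q{\left(L \right)} = - 45 L^{2}$
$u = 1259$ ($u = 1292 - 33 = 1259$)
$A = 2057$ ($A = \left(- 45 \left(-7\right)^{2} - -5521\right) - 1259 = \left(\left(-45\right) 49 + 5521\right) - 1259 = \left(-2205 + 5521\right) - 1259 = 3316 - 1259 = 2057$)
$A - -15433 = 2057 - -15433 = 2057 + 15433 = 17490$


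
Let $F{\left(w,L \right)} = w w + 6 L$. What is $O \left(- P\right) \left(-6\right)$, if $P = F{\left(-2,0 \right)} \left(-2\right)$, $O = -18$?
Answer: $864$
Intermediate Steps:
$F{\left(w,L \right)} = w^{2} + 6 L$
$P = -8$ ($P = \left(\left(-2\right)^{2} + 6 \cdot 0\right) \left(-2\right) = \left(4 + 0\right) \left(-2\right) = 4 \left(-2\right) = -8$)
$O \left(- P\right) \left(-6\right) = - 18 \left(\left(-1\right) \left(-8\right)\right) \left(-6\right) = \left(-18\right) 8 \left(-6\right) = \left(-144\right) \left(-6\right) = 864$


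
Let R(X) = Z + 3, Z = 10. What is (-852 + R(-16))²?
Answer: 703921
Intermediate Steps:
R(X) = 13 (R(X) = 10 + 3 = 13)
(-852 + R(-16))² = (-852 + 13)² = (-839)² = 703921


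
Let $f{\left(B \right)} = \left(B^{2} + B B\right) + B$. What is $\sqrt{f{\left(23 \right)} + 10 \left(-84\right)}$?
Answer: $\sqrt{241} \approx 15.524$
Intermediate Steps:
$f{\left(B \right)} = B + 2 B^{2}$ ($f{\left(B \right)} = \left(B^{2} + B^{2}\right) + B = 2 B^{2} + B = B + 2 B^{2}$)
$\sqrt{f{\left(23 \right)} + 10 \left(-84\right)} = \sqrt{23 \left(1 + 2 \cdot 23\right) + 10 \left(-84\right)} = \sqrt{23 \left(1 + 46\right) - 840} = \sqrt{23 \cdot 47 - 840} = \sqrt{1081 - 840} = \sqrt{241}$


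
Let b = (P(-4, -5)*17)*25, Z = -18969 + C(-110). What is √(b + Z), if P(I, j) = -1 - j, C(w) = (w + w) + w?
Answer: I*√17599 ≈ 132.66*I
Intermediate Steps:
C(w) = 3*w (C(w) = 2*w + w = 3*w)
Z = -19299 (Z = -18969 + 3*(-110) = -18969 - 330 = -19299)
b = 1700 (b = ((-1 - 1*(-5))*17)*25 = ((-1 + 5)*17)*25 = (4*17)*25 = 68*25 = 1700)
√(b + Z) = √(1700 - 19299) = √(-17599) = I*√17599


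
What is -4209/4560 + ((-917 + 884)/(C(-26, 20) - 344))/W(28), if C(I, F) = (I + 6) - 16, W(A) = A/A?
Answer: -1271/1520 ≈ -0.83618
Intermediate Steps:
W(A) = 1
C(I, F) = -10 + I (C(I, F) = (6 + I) - 16 = -10 + I)
-4209/4560 + ((-917 + 884)/(C(-26, 20) - 344))/W(28) = -4209/4560 + ((-917 + 884)/((-10 - 26) - 344))/1 = -4209*1/4560 - 33/(-36 - 344)*1 = -1403/1520 - 33/(-380)*1 = -1403/1520 - 33*(-1/380)*1 = -1403/1520 + (33/380)*1 = -1403/1520 + 33/380 = -1271/1520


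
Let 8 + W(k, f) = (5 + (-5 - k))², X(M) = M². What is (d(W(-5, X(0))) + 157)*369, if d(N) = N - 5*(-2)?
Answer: 67896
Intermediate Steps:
W(k, f) = -8 + k² (W(k, f) = -8 + (5 + (-5 - k))² = -8 + (-k)² = -8 + k²)
d(N) = 10 + N (d(N) = N + 10 = 10 + N)
(d(W(-5, X(0))) + 157)*369 = ((10 + (-8 + (-5)²)) + 157)*369 = ((10 + (-8 + 25)) + 157)*369 = ((10 + 17) + 157)*369 = (27 + 157)*369 = 184*369 = 67896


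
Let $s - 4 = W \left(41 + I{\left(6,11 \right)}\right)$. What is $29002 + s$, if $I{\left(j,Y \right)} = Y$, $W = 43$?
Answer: $31242$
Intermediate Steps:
$s = 2240$ ($s = 4 + 43 \left(41 + 11\right) = 4 + 43 \cdot 52 = 4 + 2236 = 2240$)
$29002 + s = 29002 + 2240 = 31242$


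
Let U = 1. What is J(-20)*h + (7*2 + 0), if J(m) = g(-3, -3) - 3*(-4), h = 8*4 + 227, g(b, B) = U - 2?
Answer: 2863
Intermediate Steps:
g(b, B) = -1 (g(b, B) = 1 - 2 = -1)
h = 259 (h = 32 + 227 = 259)
J(m) = 11 (J(m) = -1 - 3*(-4) = -1 + 12 = 11)
J(-20)*h + (7*2 + 0) = 11*259 + (7*2 + 0) = 2849 + (14 + 0) = 2849 + 14 = 2863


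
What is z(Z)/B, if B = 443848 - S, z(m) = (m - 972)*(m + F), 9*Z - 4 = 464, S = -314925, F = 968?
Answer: -938400/758773 ≈ -1.2367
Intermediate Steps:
Z = 52 (Z = 4/9 + (1/9)*464 = 4/9 + 464/9 = 52)
z(m) = (-972 + m)*(968 + m) (z(m) = (m - 972)*(m + 968) = (-972 + m)*(968 + m))
B = 758773 (B = 443848 - 1*(-314925) = 443848 + 314925 = 758773)
z(Z)/B = (-940896 + 52**2 - 4*52)/758773 = (-940896 + 2704 - 208)*(1/758773) = -938400*1/758773 = -938400/758773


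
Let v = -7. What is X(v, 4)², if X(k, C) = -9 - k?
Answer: 4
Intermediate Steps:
X(v, 4)² = (-9 - 1*(-7))² = (-9 + 7)² = (-2)² = 4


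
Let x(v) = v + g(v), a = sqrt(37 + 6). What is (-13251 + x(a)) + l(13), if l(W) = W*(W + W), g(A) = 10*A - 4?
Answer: -12917 + 11*sqrt(43) ≈ -12845.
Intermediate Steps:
g(A) = -4 + 10*A
a = sqrt(43) ≈ 6.5574
l(W) = 2*W**2 (l(W) = W*(2*W) = 2*W**2)
x(v) = -4 + 11*v (x(v) = v + (-4 + 10*v) = -4 + 11*v)
(-13251 + x(a)) + l(13) = (-13251 + (-4 + 11*sqrt(43))) + 2*13**2 = (-13255 + 11*sqrt(43)) + 2*169 = (-13255 + 11*sqrt(43)) + 338 = -12917 + 11*sqrt(43)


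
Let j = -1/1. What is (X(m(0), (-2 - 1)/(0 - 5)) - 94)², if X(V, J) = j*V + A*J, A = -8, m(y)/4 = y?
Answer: 244036/25 ≈ 9761.4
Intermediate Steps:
m(y) = 4*y
j = -1 (j = -1*1 = -1)
X(V, J) = -V - 8*J
(X(m(0), (-2 - 1)/(0 - 5)) - 94)² = ((-4*0 - 8*(-2 - 1)/(0 - 5)) - 94)² = ((-1*0 - (-24)/(-5)) - 94)² = ((0 - (-24)*(-1)/5) - 94)² = ((0 - 8*⅗) - 94)² = ((0 - 24/5) - 94)² = (-24/5 - 94)² = (-494/5)² = 244036/25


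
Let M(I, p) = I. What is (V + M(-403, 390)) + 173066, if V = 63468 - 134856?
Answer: 101275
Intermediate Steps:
V = -71388
(V + M(-403, 390)) + 173066 = (-71388 - 403) + 173066 = -71791 + 173066 = 101275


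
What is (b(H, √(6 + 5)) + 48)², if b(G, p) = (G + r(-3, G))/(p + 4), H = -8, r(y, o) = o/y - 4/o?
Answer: 195803/100 + 19198*√11/225 ≈ 2241.0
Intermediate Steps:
r(y, o) = -4/o + o/y
b(G, p) = (-4/G + 2*G/3)/(4 + p) (b(G, p) = (G + (-4/G + G/(-3)))/(p + 4) = (G + (-4/G + G*(-⅓)))/(4 + p) = (G + (-4/G - G/3))/(4 + p) = (-4/G + 2*G/3)/(4 + p))
(b(H, √(6 + 5)) + 48)² = ((⅔)*(-6 + (-8)²)/(-8*(4 + √(6 + 5))) + 48)² = ((⅔)*(-⅛)*(-6 + 64)/(4 + √11) + 48)² = ((⅔)*(-⅛)*58/(4 + √11) + 48)² = (-29/(6*(4 + √11)) + 48)² = (48 - 29/(6*(4 + √11)))²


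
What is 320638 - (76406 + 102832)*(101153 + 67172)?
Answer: -30169915712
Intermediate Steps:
320638 - (76406 + 102832)*(101153 + 67172) = 320638 - 179238*168325 = 320638 - 1*30170236350 = 320638 - 30170236350 = -30169915712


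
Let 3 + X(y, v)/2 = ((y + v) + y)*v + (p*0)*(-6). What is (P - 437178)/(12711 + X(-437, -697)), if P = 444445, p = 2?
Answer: 7267/2202679 ≈ 0.0032992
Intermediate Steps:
X(y, v) = -6 + 2*v*(v + 2*y) (X(y, v) = -6 + 2*(((y + v) + y)*v + (2*0)*(-6)) = -6 + 2*(((v + y) + y)*v + 0*(-6)) = -6 + 2*((v + 2*y)*v + 0) = -6 + 2*(v*(v + 2*y) + 0) = -6 + 2*(v*(v + 2*y)) = -6 + 2*v*(v + 2*y))
(P - 437178)/(12711 + X(-437, -697)) = (444445 - 437178)/(12711 + (-6 + 2*(-697)² + 4*(-697)*(-437))) = 7267/(12711 + (-6 + 2*485809 + 1218356)) = 7267/(12711 + (-6 + 971618 + 1218356)) = 7267/(12711 + 2189968) = 7267/2202679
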